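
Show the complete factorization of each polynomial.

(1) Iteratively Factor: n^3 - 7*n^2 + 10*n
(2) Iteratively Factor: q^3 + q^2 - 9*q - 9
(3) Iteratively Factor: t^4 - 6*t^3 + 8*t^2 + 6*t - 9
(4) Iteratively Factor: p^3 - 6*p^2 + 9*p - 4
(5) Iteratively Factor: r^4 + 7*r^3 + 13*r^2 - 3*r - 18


(1) = (n - 5)*(n^2 - 2*n) = (n - 5)*(n - 2)*(n)
(2) = (q + 1)*(q^2 - 9) = (q - 3)*(q + 1)*(q + 3)
(3) = (t + 1)*(t^3 - 7*t^2 + 15*t - 9) = (t - 3)*(t + 1)*(t^2 - 4*t + 3) = (t - 3)*(t - 1)*(t + 1)*(t - 3)
(4) = (p - 1)*(p^2 - 5*p + 4) = (p - 4)*(p - 1)*(p - 1)
(5) = (r + 2)*(r^3 + 5*r^2 + 3*r - 9) = (r + 2)*(r + 3)*(r^2 + 2*r - 3) = (r + 2)*(r + 3)^2*(r - 1)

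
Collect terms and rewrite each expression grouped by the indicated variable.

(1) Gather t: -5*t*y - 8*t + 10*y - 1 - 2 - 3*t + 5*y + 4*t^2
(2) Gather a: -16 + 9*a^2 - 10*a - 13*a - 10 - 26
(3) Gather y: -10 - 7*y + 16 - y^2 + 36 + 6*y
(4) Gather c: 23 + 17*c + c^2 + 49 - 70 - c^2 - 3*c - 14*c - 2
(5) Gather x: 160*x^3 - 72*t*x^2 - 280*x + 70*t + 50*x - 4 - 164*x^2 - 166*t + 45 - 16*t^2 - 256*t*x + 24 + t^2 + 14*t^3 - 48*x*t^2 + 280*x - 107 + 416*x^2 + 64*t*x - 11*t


(1) = 4*t^2 + t*(-5*y - 11) + 15*y - 3
(2) = 9*a^2 - 23*a - 52
(3) = -y^2 - y + 42
(4) = 0
(5) = 14*t^3 - 15*t^2 - 107*t + 160*x^3 + x^2*(252 - 72*t) + x*(-48*t^2 - 192*t + 50) - 42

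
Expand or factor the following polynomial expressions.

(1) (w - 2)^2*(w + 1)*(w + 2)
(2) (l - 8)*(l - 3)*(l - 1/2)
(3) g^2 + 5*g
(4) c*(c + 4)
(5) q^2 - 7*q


(1) = w^4 - w^3 - 6*w^2 + 4*w + 8
(2) = l^3 - 23*l^2/2 + 59*l/2 - 12
(3) = g*(g + 5)
(4) = c^2 + 4*c
(5) = q*(q - 7)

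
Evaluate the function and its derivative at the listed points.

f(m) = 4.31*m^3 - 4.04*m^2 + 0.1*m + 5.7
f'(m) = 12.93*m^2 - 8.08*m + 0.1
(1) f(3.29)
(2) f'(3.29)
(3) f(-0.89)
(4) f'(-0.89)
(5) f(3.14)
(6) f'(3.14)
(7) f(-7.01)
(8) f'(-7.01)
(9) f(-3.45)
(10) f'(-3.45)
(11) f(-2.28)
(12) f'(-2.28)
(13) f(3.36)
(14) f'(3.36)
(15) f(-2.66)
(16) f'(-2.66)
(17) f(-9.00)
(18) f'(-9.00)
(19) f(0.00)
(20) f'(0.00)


(1) = 115.78
(2) = 113.47
(3) = -0.63
(4) = 17.53
(5) = 99.62
(6) = 102.21
(7) = -1678.20
(8) = 692.12
(9) = -219.72
(10) = 181.88
(11) = -66.61
(12) = 85.74
(13) = 123.92
(14) = 118.93
(15) = -104.27
(16) = 113.08
(17) = -3464.43
(18) = 1120.15
(19) = 5.70
(20) = 0.10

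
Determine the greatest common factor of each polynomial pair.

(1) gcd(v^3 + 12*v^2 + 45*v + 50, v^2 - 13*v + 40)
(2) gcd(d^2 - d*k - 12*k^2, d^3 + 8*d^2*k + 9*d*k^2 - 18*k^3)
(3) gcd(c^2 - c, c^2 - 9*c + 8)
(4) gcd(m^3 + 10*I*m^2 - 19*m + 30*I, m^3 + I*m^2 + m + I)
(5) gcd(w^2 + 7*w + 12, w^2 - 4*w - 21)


(1) = 1
(2) = d + 3*k
(3) = c - 1
(4) = gcd((m - I)*(m + 5*I)*(m + 6*I), (m - I)*(m + I)^2) = m - I
(5) = w + 3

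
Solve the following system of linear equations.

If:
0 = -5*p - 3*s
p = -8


Then:
p = -8
s = 40/3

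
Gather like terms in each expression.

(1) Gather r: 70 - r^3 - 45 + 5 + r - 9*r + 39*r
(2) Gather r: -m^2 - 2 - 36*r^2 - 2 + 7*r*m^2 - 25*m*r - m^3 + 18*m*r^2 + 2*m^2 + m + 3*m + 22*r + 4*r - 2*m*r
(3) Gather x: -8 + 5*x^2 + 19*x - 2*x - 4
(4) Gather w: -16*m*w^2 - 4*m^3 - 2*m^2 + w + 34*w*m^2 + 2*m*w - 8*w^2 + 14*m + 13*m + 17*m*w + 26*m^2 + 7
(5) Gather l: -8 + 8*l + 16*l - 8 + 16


(1) = -r^3 + 31*r + 30
(2) = -m^3 + m^2 + 4*m + r^2*(18*m - 36) + r*(7*m^2 - 27*m + 26) - 4
(3) = 5*x^2 + 17*x - 12
(4) = -4*m^3 + 24*m^2 + 27*m + w^2*(-16*m - 8) + w*(34*m^2 + 19*m + 1) + 7
(5) = 24*l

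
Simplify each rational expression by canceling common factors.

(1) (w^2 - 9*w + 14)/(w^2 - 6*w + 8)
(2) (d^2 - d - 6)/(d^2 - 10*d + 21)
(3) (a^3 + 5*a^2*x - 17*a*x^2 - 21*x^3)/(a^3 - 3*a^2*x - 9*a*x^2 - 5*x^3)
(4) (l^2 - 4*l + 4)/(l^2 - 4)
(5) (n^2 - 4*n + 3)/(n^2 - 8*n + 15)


(1) = (w - 7)/(w - 4)
(2) = (d + 2)/(d - 7)
(3) = (-a^2 - 4*a*x + 21*x^2)/(-a^2 + 4*a*x + 5*x^2)
(4) = (l - 2)/(l + 2)
(5) = (n - 1)/(n - 5)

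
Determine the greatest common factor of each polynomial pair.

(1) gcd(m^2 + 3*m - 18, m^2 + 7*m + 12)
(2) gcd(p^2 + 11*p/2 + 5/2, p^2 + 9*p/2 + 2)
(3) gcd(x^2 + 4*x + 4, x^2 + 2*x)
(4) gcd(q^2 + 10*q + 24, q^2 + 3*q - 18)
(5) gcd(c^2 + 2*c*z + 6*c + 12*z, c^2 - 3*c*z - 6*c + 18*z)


(1) = 1
(2) = p + 1/2
(3) = gcd((x + 2)^2, x*(x + 2)) = x + 2
(4) = q + 6
(5) = gcd((c + 6)*(c + 2*z), (c - 6)*(c - 3*z)) = 1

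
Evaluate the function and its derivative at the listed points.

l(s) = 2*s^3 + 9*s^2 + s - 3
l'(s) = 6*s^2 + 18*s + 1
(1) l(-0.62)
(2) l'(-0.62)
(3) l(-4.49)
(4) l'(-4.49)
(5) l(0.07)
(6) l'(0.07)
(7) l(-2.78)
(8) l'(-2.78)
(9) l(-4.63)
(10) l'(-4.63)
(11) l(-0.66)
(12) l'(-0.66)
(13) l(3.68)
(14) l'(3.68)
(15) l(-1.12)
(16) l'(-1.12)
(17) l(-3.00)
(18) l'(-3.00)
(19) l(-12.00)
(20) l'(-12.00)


(1) = -0.64
(2) = -7.85
(3) = -7.09
(4) = 41.14
(5) = -2.89
(6) = 2.29
(7) = 20.81
(8) = -2.67
(9) = -13.20
(10) = 46.28
(11) = -0.31
(12) = -8.27
(13) = 222.23
(14) = 148.49
(15) = 4.36
(16) = -11.63
(17) = 21.00
(18) = 1.00
(19) = -2175.00
(20) = 649.00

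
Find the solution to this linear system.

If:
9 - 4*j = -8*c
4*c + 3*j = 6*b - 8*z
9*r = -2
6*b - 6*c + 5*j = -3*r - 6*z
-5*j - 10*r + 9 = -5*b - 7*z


Then:
b = -17897/23184
c = -5707/7728
j = 2987/3864
r = -2/9
z = -1287/2576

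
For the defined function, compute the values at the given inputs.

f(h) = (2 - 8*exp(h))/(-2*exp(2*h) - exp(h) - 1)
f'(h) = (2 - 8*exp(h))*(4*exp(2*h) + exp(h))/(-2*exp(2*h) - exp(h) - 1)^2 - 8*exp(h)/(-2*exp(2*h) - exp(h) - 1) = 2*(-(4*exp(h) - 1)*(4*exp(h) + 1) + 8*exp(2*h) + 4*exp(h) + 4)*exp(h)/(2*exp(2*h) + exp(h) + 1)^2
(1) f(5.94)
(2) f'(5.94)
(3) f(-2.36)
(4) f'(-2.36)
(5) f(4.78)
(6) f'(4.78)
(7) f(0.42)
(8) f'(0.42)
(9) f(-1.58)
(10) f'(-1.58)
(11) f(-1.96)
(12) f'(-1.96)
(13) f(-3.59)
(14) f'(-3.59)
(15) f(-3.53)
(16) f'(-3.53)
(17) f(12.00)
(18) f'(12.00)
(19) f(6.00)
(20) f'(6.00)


(1) = 0.01
(2) = -0.01
(3) = -1.12
(4) = 0.81
(5) = 0.03
(6) = -0.03
(7) = 1.42
(8) = -0.44
(9) = -0.27
(10) = 1.36
(11) = -0.74
(12) = 1.09
(13) = -1.73
(14) = 0.27
(15) = -1.71
(16) = 0.28
(17) = 0.00
(18) = -0.00
(19) = 0.01
(20) = -0.01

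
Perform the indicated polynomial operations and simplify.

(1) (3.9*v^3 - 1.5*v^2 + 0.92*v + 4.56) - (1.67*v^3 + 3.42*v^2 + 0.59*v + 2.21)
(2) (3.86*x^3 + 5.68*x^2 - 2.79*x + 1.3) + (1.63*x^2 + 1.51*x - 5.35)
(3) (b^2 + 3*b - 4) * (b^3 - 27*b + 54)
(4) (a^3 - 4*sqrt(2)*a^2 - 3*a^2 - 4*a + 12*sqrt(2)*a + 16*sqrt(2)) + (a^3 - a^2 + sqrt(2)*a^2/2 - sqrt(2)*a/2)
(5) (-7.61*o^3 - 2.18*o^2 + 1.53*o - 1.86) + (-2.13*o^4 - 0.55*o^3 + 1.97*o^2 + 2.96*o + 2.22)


(1) = 2.23*v^3 - 4.92*v^2 + 0.33*v + 2.35
(2) = 3.86*x^3 + 7.31*x^2 - 1.28*x - 4.05
(3) = b^5 + 3*b^4 - 31*b^3 - 27*b^2 + 270*b - 216
(4) = 2*a^3 - 7*sqrt(2)*a^2/2 - 4*a^2 - 4*a + 23*sqrt(2)*a/2 + 16*sqrt(2)
(5) = -2.13*o^4 - 8.16*o^3 - 0.21*o^2 + 4.49*o + 0.36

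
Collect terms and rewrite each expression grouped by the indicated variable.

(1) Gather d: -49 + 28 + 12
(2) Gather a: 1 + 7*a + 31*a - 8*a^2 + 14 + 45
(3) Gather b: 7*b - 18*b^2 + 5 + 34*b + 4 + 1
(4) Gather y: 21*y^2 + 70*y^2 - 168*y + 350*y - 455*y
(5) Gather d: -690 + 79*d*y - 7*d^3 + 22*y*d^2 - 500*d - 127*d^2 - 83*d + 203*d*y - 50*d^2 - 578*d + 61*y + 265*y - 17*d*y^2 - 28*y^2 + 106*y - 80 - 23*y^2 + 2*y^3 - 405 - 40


(1) = -9
(2) = -8*a^2 + 38*a + 60
(3) = -18*b^2 + 41*b + 10
(4) = 91*y^2 - 273*y
(5) = -7*d^3 + d^2*(22*y - 177) + d*(-17*y^2 + 282*y - 1161) + 2*y^3 - 51*y^2 + 432*y - 1215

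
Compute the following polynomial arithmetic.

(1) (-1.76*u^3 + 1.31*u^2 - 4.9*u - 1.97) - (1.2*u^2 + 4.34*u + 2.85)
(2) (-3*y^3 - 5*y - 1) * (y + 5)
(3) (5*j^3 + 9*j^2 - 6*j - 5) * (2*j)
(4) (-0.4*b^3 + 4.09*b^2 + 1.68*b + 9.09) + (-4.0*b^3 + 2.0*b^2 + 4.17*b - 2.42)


(1) = -1.76*u^3 + 0.11*u^2 - 9.24*u - 4.82
(2) = -3*y^4 - 15*y^3 - 5*y^2 - 26*y - 5
(3) = 10*j^4 + 18*j^3 - 12*j^2 - 10*j
(4) = -4.4*b^3 + 6.09*b^2 + 5.85*b + 6.67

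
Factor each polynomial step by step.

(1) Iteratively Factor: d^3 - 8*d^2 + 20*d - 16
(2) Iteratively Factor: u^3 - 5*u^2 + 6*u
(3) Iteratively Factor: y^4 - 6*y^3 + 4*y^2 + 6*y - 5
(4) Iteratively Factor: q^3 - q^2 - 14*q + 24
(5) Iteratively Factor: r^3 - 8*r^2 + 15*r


(1) = (d - 4)*(d^2 - 4*d + 4) = (d - 4)*(d - 2)*(d - 2)
(2) = (u - 3)*(u^2 - 2*u) = u*(u - 3)*(u - 2)
(3) = (y - 1)*(y^3 - 5*y^2 - y + 5) = (y - 1)*(y + 1)*(y^2 - 6*y + 5) = (y - 1)^2*(y + 1)*(y - 5)
(4) = (q - 2)*(q^2 + q - 12) = (q - 2)*(q + 4)*(q - 3)
(5) = (r - 3)*(r^2 - 5*r) = (r - 5)*(r - 3)*(r)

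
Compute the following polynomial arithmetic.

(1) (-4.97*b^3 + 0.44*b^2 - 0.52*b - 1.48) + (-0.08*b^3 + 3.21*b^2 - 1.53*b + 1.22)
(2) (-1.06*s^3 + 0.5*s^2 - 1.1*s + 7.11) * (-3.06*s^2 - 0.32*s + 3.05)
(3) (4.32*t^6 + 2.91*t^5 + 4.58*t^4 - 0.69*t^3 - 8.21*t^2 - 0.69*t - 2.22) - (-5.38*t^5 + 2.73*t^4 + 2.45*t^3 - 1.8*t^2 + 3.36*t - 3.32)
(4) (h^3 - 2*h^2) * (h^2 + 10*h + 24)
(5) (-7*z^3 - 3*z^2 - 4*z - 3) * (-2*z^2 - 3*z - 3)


(1) = -5.05*b^3 + 3.65*b^2 - 2.05*b - 0.26
(2) = 3.2436*s^5 - 1.1908*s^4 - 0.027*s^3 - 19.8796*s^2 - 5.6302*s + 21.6855
(3) = 4.32*t^6 + 8.29*t^5 + 1.85*t^4 - 3.14*t^3 - 6.41*t^2 - 4.05*t + 1.1
(4) = h^5 + 8*h^4 + 4*h^3 - 48*h^2
(5) = 14*z^5 + 27*z^4 + 38*z^3 + 27*z^2 + 21*z + 9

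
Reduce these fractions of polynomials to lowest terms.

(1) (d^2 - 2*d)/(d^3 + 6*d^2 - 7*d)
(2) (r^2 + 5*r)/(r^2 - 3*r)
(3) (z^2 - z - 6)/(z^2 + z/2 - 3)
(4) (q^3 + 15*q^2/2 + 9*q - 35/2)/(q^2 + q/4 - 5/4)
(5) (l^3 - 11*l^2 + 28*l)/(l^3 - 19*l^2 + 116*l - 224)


(1) = (d - 2)/(d^2 + 6*d - 7)
(2) = (r + 5)/(r - 3)
(3) = (2*z - 6)/(2*z - 3)
(4) = (4*q^2 + 34*q + 70)/(4*q + 5)
(5) = l/(l - 8)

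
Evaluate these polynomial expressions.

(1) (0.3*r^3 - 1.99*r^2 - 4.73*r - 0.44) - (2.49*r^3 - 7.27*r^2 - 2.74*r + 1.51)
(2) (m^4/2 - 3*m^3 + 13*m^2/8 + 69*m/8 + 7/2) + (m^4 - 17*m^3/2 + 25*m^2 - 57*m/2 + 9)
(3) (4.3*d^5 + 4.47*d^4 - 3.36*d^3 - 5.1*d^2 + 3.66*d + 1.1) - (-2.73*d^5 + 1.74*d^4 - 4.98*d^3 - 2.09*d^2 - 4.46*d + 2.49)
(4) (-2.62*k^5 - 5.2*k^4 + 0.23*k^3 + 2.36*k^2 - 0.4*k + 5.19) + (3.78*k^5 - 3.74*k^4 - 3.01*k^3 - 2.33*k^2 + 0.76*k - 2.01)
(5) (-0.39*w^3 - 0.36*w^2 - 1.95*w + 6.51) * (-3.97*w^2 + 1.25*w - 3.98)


(1) = -2.19*r^3 + 5.28*r^2 - 1.99*r - 1.95
(2) = 3*m^4/2 - 23*m^3/2 + 213*m^2/8 - 159*m/8 + 25/2
(3) = 7.03*d^5 + 2.73*d^4 + 1.62*d^3 - 3.01*d^2 + 8.12*d - 1.39
(4) = 1.16*k^5 - 8.94*k^4 - 2.78*k^3 + 0.03*k^2 + 0.36*k + 3.18
(5) = 1.5483*w^5 + 0.9417*w^4 + 8.8437*w^3 - 26.8494*w^2 + 15.8985*w - 25.9098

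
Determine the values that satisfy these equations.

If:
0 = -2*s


Then:
s = 0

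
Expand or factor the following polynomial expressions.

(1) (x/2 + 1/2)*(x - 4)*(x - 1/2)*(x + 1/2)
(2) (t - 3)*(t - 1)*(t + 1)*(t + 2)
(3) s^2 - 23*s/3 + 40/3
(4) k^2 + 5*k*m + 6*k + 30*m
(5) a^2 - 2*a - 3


(1) = x^4/2 - 3*x^3/2 - 17*x^2/8 + 3*x/8 + 1/2
(2) = t^4 - t^3 - 7*t^2 + t + 6
(3) = (s - 5)*(s - 8/3)
(4) = (k + 6)*(k + 5*m)
(5) = (a - 3)*(a + 1)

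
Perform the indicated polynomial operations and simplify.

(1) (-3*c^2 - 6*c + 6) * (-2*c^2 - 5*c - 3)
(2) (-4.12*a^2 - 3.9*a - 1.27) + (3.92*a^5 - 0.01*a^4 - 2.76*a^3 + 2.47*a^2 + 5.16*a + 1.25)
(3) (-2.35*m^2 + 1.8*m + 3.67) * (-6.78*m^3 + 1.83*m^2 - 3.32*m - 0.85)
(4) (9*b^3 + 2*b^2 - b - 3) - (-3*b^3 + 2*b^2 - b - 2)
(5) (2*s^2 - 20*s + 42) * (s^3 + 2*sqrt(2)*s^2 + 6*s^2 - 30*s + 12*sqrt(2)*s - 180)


(1) = 6*c^4 + 27*c^3 + 27*c^2 - 12*c - 18
(2) = 3.92*a^5 - 0.01*a^4 - 2.76*a^3 - 1.65*a^2 + 1.26*a - 0.02
(3) = 15.933*m^5 - 16.5045*m^4 - 13.7866*m^3 + 2.7376*m^2 - 13.7144*m - 3.1195
(4) = 12*b^3 - 1
(5) = 2*s^5 - 8*s^4 + 4*sqrt(2)*s^4 - 138*s^3 - 16*sqrt(2)*s^3 - 156*sqrt(2)*s^2 + 492*s^2 + 504*sqrt(2)*s + 2340*s - 7560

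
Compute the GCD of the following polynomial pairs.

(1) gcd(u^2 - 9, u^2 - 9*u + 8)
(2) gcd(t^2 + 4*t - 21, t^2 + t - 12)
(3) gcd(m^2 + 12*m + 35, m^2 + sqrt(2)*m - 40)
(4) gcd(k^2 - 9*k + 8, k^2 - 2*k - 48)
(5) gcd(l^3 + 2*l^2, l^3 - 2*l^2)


(1) = 1
(2) = gcd((t - 3)*(t + 7), (t - 3)*(t + 4)) = t - 3
(3) = gcd((m + 5)*(m + 7), (m - 4*sqrt(2))*(m + 5*sqrt(2))) = 1
(4) = gcd((k - 8)*(k - 1), (k - 8)*(k + 6)) = k - 8
(5) = gcd(l^2*(l + 2), l^2*(l - 2)) = l^2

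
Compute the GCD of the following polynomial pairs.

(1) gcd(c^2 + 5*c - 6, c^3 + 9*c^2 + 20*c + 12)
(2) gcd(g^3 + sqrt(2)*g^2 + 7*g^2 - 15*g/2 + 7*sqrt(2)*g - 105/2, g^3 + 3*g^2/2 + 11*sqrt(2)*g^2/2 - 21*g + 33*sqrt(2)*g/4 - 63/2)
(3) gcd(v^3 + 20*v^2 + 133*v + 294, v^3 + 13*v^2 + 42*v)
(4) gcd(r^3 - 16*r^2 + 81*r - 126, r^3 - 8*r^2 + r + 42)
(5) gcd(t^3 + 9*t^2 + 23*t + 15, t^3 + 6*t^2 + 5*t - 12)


(1) = gcd((c - 1)*(c + 6), (c + 1)*(c + 2)*(c + 6)) = c + 6
(2) = gcd((g + 7)*(g - 3*sqrt(2)/2)*(g + 5*sqrt(2)/2), (g + 3/2)*(g - 3*sqrt(2)/2)*(g + 7*sqrt(2))) = g - 3*sqrt(2)/2
(3) = v^2 + 13*v + 42
(4) = gcd((r - 7)*(r - 6)*(r - 3), (r - 7)*(r - 3)*(r + 2)) = r^2 - 10*r + 21
(5) = t + 3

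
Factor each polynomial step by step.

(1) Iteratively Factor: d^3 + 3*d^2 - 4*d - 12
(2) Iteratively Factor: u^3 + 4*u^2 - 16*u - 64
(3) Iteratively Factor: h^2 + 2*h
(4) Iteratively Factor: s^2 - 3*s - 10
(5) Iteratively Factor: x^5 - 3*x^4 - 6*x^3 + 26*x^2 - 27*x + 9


(1) = (d + 3)*(d^2 - 4) = (d + 2)*(d + 3)*(d - 2)
(2) = (u + 4)*(u^2 - 16) = (u - 4)*(u + 4)*(u + 4)
(3) = (h + 2)*(h)
(4) = (s + 2)*(s - 5)
(5) = (x + 3)*(x^4 - 6*x^3 + 12*x^2 - 10*x + 3) = (x - 3)*(x + 3)*(x^3 - 3*x^2 + 3*x - 1) = (x - 3)*(x - 1)*(x + 3)*(x^2 - 2*x + 1) = (x - 3)*(x - 1)^2*(x + 3)*(x - 1)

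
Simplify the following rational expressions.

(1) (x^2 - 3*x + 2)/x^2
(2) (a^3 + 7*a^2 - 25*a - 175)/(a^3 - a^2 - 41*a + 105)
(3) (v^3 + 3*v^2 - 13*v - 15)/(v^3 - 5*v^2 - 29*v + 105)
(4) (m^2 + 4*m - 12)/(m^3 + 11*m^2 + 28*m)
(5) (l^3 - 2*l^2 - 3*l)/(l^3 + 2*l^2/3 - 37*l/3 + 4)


(1) = (x^2 - 3*x + 2)/x^2
(2) = (a + 5)/(a - 3)
(3) = (v + 1)/(v - 7)
(4) = (m^2 + 4*m - 12)/(m^3 + 11*m^2 + 28*m)
(5) = (3*l^2 + 3*l)/(3*l^2 + 11*l - 4)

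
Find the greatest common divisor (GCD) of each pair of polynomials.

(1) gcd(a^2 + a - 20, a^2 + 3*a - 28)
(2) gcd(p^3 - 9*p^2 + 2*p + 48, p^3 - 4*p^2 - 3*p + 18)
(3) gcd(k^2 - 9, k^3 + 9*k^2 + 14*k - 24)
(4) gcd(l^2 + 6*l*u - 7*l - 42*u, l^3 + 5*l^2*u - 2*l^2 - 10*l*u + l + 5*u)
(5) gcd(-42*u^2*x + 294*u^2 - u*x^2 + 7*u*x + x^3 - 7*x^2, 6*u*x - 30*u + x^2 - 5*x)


(1) = a - 4
(2) = p^2 - p - 6
(3) = gcd((k - 3)*(k + 3), (k - 1)*(k + 4)*(k + 6)) = 1
(4) = gcd((l - 7)*(l + 6*u), (l - 1)^2*(l + 5*u)) = 1
(5) = 6*u + x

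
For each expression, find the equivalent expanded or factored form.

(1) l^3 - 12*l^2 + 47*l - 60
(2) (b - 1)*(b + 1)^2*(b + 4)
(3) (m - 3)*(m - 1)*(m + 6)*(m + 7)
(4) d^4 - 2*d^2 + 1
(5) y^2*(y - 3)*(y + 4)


(1) = (l - 5)*(l - 4)*(l - 3)
(2) = b^4 + 5*b^3 + 3*b^2 - 5*b - 4
(3) = m^4 + 9*m^3 - 7*m^2 - 129*m + 126
(4) = (d - 1)^2*(d + 1)^2
(5) = y^4 + y^3 - 12*y^2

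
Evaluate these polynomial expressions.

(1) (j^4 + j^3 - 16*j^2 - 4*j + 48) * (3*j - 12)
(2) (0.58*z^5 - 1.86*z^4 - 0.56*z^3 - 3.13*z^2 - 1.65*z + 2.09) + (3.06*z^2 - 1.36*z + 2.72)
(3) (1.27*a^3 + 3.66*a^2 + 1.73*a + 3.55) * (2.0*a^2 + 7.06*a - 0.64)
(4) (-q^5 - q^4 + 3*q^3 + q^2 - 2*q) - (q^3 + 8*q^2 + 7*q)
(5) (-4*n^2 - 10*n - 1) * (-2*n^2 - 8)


(1) = 3*j^5 - 9*j^4 - 60*j^3 + 180*j^2 + 192*j - 576
(2) = 0.58*z^5 - 1.86*z^4 - 0.56*z^3 - 0.07*z^2 - 3.01*z + 4.81
(3) = 2.54*a^5 + 16.2862*a^4 + 28.4868*a^3 + 16.9714*a^2 + 23.9558*a - 2.272
(4) = -q^5 - q^4 + 2*q^3 - 7*q^2 - 9*q
(5) = 8*n^4 + 20*n^3 + 34*n^2 + 80*n + 8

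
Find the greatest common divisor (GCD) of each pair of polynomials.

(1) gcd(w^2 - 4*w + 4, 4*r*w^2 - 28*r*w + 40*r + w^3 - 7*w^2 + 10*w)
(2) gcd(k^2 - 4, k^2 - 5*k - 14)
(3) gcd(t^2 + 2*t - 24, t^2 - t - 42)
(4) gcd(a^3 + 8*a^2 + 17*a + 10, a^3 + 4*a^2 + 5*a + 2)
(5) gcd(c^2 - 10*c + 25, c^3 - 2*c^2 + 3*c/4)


(1) = w - 2
(2) = k + 2
(3) = t + 6
(4) = gcd((a + 1)*(a + 2)*(a + 5), (a + 1)^2*(a + 2)) = a^2 + 3*a + 2
(5) = gcd((c - 5)^2, c*(c - 3/2)*(c - 1/2)) = 1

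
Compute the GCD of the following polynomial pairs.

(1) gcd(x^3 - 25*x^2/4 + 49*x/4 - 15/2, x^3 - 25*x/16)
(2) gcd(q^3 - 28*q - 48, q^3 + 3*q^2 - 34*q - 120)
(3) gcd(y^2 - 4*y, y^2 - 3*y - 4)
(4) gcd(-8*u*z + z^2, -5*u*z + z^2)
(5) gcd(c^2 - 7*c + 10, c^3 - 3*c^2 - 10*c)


(1) = gcd((x - 3)*(x - 2)*(x - 5/4), x*(x - 5/4)*(x + 5/4)) = x - 5/4
(2) = q^2 - 2*q - 24
(3) = y - 4
(4) = z
(5) = gcd((c - 5)*(c - 2), c*(c - 5)*(c + 2)) = c - 5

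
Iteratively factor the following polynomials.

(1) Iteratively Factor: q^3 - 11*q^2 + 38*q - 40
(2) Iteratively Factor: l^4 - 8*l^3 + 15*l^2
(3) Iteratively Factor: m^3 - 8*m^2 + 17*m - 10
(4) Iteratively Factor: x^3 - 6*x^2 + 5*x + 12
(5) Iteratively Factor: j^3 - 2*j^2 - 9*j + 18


(1) = (q - 4)*(q^2 - 7*q + 10) = (q - 4)*(q - 2)*(q - 5)
(2) = (l)*(l^3 - 8*l^2 + 15*l) = l^2*(l^2 - 8*l + 15) = l^2*(l - 5)*(l - 3)
(3) = (m - 5)*(m^2 - 3*m + 2) = (m - 5)*(m - 1)*(m - 2)
(4) = (x - 4)*(x^2 - 2*x - 3) = (x - 4)*(x - 3)*(x + 1)
(5) = (j - 2)*(j^2 - 9) = (j - 2)*(j + 3)*(j - 3)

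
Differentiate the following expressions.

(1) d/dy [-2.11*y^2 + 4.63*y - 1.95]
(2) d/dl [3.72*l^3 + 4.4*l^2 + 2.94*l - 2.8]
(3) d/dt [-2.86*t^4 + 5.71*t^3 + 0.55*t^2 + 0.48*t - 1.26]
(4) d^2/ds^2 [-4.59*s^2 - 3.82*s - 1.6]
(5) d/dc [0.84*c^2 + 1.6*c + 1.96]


(1) = 4.63 - 4.22*y
(2) = 11.16*l^2 + 8.8*l + 2.94
(3) = -11.44*t^3 + 17.13*t^2 + 1.1*t + 0.48
(4) = -9.18000000000000
(5) = 1.68*c + 1.6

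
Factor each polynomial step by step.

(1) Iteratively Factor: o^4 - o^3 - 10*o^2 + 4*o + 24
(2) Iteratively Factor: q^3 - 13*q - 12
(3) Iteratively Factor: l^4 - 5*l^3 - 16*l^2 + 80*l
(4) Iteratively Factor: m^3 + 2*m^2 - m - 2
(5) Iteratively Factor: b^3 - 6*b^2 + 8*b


(1) = (o + 2)*(o^3 - 3*o^2 - 4*o + 12) = (o + 2)^2*(o^2 - 5*o + 6) = (o - 3)*(o + 2)^2*(o - 2)
(2) = (q + 3)*(q^2 - 3*q - 4) = (q - 4)*(q + 3)*(q + 1)
(3) = (l + 4)*(l^3 - 9*l^2 + 20*l) = (l - 4)*(l + 4)*(l^2 - 5*l) = l*(l - 4)*(l + 4)*(l - 5)
(4) = (m + 1)*(m^2 + m - 2) = (m - 1)*(m + 1)*(m + 2)
(5) = (b)*(b^2 - 6*b + 8) = b*(b - 2)*(b - 4)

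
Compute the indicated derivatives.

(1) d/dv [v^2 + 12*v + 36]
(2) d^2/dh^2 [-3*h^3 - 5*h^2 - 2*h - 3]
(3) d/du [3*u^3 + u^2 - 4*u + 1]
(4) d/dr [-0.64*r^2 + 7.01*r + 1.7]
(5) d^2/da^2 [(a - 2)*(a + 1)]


(1) = 2*v + 12
(2) = -18*h - 10
(3) = 9*u^2 + 2*u - 4
(4) = 7.01 - 1.28*r
(5) = 2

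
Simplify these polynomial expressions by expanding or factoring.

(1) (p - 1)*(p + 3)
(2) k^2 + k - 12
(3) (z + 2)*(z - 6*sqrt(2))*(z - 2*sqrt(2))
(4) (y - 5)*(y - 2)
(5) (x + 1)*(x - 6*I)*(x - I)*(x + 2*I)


(1) = p^2 + 2*p - 3
(2) = (k - 3)*(k + 4)
(3) = z^3 - 8*sqrt(2)*z^2 + 2*z^2 - 16*sqrt(2)*z + 24*z + 48
(4) = y^2 - 7*y + 10
(5) = x^4 + x^3 - 5*I*x^3 + 8*x^2 - 5*I*x^2 + 8*x - 12*I*x - 12*I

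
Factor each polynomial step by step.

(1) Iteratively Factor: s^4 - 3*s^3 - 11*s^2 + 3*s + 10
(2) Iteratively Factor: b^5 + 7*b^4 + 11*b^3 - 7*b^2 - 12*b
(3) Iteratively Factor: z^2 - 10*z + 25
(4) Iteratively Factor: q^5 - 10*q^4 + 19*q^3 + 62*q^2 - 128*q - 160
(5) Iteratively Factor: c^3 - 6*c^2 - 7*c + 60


(1) = (s + 1)*(s^3 - 4*s^2 - 7*s + 10) = (s + 1)*(s + 2)*(s^2 - 6*s + 5) = (s - 1)*(s + 1)*(s + 2)*(s - 5)
(2) = (b + 4)*(b^4 + 3*b^3 - b^2 - 3*b) = b*(b + 4)*(b^3 + 3*b^2 - b - 3) = b*(b - 1)*(b + 4)*(b^2 + 4*b + 3) = b*(b - 1)*(b + 3)*(b + 4)*(b + 1)
(3) = (z - 5)*(z - 5)
(4) = (q + 1)*(q^4 - 11*q^3 + 30*q^2 + 32*q - 160) = (q - 5)*(q + 1)*(q^3 - 6*q^2 + 32) = (q - 5)*(q - 4)*(q + 1)*(q^2 - 2*q - 8) = (q - 5)*(q - 4)*(q + 1)*(q + 2)*(q - 4)
(5) = (c + 3)*(c^2 - 9*c + 20) = (c - 4)*(c + 3)*(c - 5)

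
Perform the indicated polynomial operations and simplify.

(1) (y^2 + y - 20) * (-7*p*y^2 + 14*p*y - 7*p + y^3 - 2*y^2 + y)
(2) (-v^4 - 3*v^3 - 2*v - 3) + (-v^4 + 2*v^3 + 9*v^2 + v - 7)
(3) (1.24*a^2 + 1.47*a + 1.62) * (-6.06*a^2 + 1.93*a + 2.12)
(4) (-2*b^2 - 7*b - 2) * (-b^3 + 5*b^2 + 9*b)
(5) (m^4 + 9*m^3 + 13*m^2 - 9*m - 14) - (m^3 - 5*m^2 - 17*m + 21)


(1) = -7*p*y^4 + 7*p*y^3 + 147*p*y^2 - 287*p*y + 140*p + y^5 - y^4 - 21*y^3 + 41*y^2 - 20*y
(2) = -2*v^4 - v^3 + 9*v^2 - v - 10
(3) = -7.5144*a^4 - 6.515*a^3 - 4.3513*a^2 + 6.243*a + 3.4344
(4) = 2*b^5 - 3*b^4 - 51*b^3 - 73*b^2 - 18*b
(5) = m^4 + 8*m^3 + 18*m^2 + 8*m - 35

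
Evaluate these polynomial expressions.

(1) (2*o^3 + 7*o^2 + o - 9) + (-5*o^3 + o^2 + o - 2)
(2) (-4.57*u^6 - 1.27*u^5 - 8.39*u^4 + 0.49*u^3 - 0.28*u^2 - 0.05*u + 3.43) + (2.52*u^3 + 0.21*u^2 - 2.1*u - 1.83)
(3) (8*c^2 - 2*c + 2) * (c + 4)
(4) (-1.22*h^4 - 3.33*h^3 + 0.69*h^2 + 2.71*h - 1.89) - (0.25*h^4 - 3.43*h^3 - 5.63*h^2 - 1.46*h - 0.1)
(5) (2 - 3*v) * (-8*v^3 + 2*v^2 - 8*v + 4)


(1) = -3*o^3 + 8*o^2 + 2*o - 11
(2) = -4.57*u^6 - 1.27*u^5 - 8.39*u^4 + 3.01*u^3 - 0.07*u^2 - 2.15*u + 1.6
(3) = 8*c^3 + 30*c^2 - 6*c + 8
(4) = -1.47*h^4 + 0.1*h^3 + 6.32*h^2 + 4.17*h - 1.79
(5) = 24*v^4 - 22*v^3 + 28*v^2 - 28*v + 8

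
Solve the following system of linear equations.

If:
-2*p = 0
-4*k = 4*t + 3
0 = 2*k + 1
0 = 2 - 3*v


Then:
k = -1/2
p = 0
t = -1/4
v = 2/3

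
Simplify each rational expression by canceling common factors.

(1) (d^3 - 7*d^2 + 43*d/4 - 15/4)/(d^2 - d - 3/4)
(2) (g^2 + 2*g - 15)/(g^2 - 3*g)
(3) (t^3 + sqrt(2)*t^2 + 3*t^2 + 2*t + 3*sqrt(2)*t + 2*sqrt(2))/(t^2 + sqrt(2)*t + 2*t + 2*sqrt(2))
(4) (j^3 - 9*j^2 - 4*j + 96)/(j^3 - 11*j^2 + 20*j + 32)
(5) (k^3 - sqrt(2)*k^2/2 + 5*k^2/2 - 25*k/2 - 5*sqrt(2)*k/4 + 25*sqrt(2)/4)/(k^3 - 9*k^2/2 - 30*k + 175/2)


(1) = (2*d^2 - 11*d + 5)/(2*d + 1)
(2) = (g + 5)/g
(3) = t + 1
(4) = (j + 3)/(j + 1)
(5) = (8*k - 4*sqrt(2))/(8*k - 56)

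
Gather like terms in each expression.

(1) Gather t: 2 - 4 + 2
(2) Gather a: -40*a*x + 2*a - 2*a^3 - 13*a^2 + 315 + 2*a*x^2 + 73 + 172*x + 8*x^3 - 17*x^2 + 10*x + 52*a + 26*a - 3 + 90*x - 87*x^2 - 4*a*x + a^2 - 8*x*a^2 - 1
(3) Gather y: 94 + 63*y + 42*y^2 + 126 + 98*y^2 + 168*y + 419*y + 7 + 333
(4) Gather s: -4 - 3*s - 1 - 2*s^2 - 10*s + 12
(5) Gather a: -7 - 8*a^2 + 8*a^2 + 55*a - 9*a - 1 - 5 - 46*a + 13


(1) = 0
(2) = -2*a^3 + a^2*(-8*x - 12) + a*(2*x^2 - 44*x + 80) + 8*x^3 - 104*x^2 + 272*x + 384
(3) = 140*y^2 + 650*y + 560
(4) = -2*s^2 - 13*s + 7
(5) = 0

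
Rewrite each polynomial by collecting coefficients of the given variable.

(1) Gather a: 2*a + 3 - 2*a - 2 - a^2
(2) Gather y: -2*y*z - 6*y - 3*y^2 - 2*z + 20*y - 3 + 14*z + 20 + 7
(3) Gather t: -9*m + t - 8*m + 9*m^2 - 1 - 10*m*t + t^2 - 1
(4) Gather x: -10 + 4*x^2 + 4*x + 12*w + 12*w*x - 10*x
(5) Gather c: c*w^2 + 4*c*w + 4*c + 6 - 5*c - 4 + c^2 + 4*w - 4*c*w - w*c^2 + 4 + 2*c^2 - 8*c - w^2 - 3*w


(1) = 1 - a^2
(2) = -3*y^2 + y*(14 - 2*z) + 12*z + 24
(3) = 9*m^2 - 17*m + t^2 + t*(1 - 10*m) - 2
(4) = 12*w + 4*x^2 + x*(12*w - 6) - 10
(5) = c^2*(3 - w) + c*(w^2 - 9) - w^2 + w + 6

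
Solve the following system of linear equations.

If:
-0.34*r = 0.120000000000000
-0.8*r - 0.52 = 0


Then:
No Solution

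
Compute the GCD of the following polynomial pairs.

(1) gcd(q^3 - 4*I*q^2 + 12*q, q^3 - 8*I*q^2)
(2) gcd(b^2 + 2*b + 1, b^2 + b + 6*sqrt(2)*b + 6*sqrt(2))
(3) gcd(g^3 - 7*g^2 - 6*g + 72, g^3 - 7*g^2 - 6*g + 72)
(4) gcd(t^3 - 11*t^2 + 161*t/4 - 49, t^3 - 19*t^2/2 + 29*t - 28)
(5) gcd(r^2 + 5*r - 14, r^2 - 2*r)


(1) = q
(2) = gcd((b + 1)^2, (b + 1)*(b + 6*sqrt(2))) = b + 1
(3) = gcd((g - 6)*(g - 4)*(g + 3), (g - 6)*(g - 4)*(g + 3)) = g^3 - 7*g^2 - 6*g + 72
(4) = gcd((t - 4)*(t - 7/2)^2, (t - 4)*(t - 7/2)*(t - 2)) = t^2 - 15*t/2 + 14
(5) = gcd((r - 2)*(r + 7), r*(r - 2)) = r - 2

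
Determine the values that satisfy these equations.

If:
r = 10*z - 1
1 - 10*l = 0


Then:
l = 1/10
r = 10*z - 1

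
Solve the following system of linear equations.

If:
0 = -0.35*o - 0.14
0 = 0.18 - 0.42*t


Then:
o = -0.40
t = 0.43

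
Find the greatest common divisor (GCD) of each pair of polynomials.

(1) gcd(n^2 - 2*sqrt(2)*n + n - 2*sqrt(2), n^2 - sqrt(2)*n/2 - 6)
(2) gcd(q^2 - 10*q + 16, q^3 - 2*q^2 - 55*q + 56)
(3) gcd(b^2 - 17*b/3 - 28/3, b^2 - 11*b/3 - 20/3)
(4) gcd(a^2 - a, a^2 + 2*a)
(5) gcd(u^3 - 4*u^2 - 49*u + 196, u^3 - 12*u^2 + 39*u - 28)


(1) = gcd((n + 1)*(n - 2*sqrt(2)), (n - 2*sqrt(2))*(n + 3*sqrt(2)/2)) = n - 2*sqrt(2)
(2) = q - 8
(3) = gcd((b - 7)*(b + 4/3), (b - 5)*(b + 4/3)) = b + 4/3
(4) = gcd(a*(a - 1), a*(a + 2)) = a
(5) = u^2 - 11*u + 28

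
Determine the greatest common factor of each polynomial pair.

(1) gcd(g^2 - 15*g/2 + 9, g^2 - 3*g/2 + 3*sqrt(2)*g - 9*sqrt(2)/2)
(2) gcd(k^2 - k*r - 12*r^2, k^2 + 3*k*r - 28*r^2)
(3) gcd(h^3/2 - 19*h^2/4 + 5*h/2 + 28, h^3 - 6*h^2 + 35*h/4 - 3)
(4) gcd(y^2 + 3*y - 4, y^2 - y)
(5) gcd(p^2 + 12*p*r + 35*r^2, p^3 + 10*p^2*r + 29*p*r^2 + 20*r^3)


(1) = g - 3/2
(2) = gcd((k - 4*r)*(k + 3*r), (k - 4*r)*(k + 7*r)) = -k + 4*r
(3) = 1
(4) = y - 1
(5) = p + 5*r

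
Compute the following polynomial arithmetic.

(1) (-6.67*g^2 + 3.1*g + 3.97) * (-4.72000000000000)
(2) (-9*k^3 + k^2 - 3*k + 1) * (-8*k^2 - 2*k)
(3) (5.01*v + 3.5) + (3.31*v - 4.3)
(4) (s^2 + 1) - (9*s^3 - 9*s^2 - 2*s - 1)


(1) = 31.4824*g^2 - 14.632*g - 18.7384
(2) = 72*k^5 + 10*k^4 + 22*k^3 - 2*k^2 - 2*k
(3) = 8.32*v - 0.8
(4) = -9*s^3 + 10*s^2 + 2*s + 2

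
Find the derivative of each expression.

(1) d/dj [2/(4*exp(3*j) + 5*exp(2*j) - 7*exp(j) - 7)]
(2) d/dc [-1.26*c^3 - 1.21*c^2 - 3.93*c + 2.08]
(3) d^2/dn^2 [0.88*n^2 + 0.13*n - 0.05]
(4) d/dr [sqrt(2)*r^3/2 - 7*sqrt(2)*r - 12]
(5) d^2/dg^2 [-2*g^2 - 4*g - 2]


(1) = (-24*exp(2*j) - 20*exp(j) + 14)*exp(j)/(4*exp(3*j) + 5*exp(2*j) - 7*exp(j) - 7)^2
(2) = -3.78*c^2 - 2.42*c - 3.93
(3) = 1.76000000000000
(4) = sqrt(2)*(3*r^2 - 14)/2
(5) = -4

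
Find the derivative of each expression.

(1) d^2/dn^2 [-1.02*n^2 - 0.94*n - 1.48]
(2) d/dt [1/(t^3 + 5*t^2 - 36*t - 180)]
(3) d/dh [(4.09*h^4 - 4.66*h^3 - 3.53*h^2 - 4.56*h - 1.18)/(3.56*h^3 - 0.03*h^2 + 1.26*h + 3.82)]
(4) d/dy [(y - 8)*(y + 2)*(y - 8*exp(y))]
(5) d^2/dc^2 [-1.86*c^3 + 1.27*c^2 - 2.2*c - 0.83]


(1) = -2.04000000000000
(2) = (-3*t^2 - 10*t + 36)/(t^3 + 5*t^2 - 36*t - 180)^2
(3) = (14.5604*h^6 - 0.2454*h^5 + 28.1668*h^4 + 83.2192*h^3 - 45.3858*h^2 - 27.04*h - 15.9324)/(12.6736*h^6 - 0.2136*h^5 + 8.9721*h^4 + 27.1228*h^3 + 1.3584*h^2 + 9.6264*h + 14.5924)
(4) = -8*y^2*exp(y) + 3*y^2 + 32*y*exp(y) - 12*y + 176*exp(y) - 16
(5) = 2.54 - 11.16*c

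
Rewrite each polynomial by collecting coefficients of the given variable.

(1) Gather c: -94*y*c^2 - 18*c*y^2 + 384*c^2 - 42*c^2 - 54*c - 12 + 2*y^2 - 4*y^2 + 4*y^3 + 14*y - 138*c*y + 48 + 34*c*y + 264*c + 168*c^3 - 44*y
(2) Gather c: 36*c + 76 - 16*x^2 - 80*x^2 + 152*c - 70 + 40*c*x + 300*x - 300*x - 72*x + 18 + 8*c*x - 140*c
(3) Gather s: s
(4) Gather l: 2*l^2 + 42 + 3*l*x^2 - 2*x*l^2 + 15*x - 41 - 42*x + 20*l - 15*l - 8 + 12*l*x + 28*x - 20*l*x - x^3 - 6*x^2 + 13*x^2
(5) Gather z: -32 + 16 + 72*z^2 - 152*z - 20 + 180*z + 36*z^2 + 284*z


(1) = 168*c^3 + c^2*(342 - 94*y) + c*(-18*y^2 - 104*y + 210) + 4*y^3 - 2*y^2 - 30*y + 36
(2) = c*(48*x + 48) - 96*x^2 - 72*x + 24
(3) = s
(4) = l^2*(2 - 2*x) + l*(3*x^2 - 8*x + 5) - x^3 + 7*x^2 + x - 7
(5) = 108*z^2 + 312*z - 36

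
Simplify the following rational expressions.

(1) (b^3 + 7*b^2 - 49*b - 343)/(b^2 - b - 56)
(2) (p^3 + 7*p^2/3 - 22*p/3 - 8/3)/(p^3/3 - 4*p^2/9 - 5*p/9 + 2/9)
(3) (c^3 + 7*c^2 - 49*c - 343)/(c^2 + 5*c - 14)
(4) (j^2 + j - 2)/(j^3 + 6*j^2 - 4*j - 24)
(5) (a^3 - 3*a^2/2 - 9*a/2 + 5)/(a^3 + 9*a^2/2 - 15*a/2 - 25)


(1) = (b^2 - 49)/(b - 8)
(2) = (9*p^2 + 39*p + 12)/(3*p^2 + 2*p - 1)
(3) = (c^2 - 49)/(c - 2)
(4) = (j - 1)/(j^2 + 4*j - 12)
(5) = (a - 1)/(a + 5)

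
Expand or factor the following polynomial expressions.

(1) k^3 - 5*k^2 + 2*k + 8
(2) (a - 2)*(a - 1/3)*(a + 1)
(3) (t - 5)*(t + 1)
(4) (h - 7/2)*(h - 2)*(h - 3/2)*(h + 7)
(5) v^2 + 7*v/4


(1) = (k - 4)*(k - 2)*(k + 1)
(2) = a^3 - 4*a^2/3 - 5*a/3 + 2/3
(3) = t^2 - 4*t - 5
(4) = h^4 - 135*h^2/4 + 385*h/4 - 147/2
(5) = v*(v + 7/4)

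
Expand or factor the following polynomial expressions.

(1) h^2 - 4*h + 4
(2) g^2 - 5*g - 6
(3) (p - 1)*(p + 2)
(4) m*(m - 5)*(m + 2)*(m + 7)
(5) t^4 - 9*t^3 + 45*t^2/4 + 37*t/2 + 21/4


(1) = (h - 2)^2
(2) = (g - 6)*(g + 1)
(3) = p^2 + p - 2
(4) = m^4 + 4*m^3 - 31*m^2 - 70*m
(5) = (t - 7)*(t - 3)*(t + 1/2)^2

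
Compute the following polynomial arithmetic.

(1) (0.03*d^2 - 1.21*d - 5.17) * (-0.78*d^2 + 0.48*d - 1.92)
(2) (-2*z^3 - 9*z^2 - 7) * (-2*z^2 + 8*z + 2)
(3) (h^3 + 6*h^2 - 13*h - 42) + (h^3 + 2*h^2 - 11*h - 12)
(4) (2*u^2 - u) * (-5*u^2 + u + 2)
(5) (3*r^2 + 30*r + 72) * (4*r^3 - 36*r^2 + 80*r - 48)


(1) = -0.0234*d^4 + 0.9582*d^3 + 3.3942*d^2 - 0.1584*d + 9.9264
(2) = 4*z^5 + 2*z^4 - 76*z^3 - 4*z^2 - 56*z - 14
(3) = 2*h^3 + 8*h^2 - 24*h - 54
(4) = -10*u^4 + 7*u^3 + 3*u^2 - 2*u
(5) = 12*r^5 + 12*r^4 - 552*r^3 - 336*r^2 + 4320*r - 3456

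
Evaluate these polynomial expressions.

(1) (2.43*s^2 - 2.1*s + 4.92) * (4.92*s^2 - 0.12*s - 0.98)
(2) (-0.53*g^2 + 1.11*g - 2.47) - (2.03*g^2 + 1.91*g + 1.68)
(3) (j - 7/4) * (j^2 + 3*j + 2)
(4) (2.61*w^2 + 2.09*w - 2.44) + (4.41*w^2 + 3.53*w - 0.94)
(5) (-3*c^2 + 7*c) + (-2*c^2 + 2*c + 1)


(1) = 11.9556*s^4 - 10.6236*s^3 + 22.077*s^2 + 1.4676*s - 4.8216
(2) = -2.56*g^2 - 0.8*g - 4.15
(3) = j^3 + 5*j^2/4 - 13*j/4 - 7/2
(4) = 7.02*w^2 + 5.62*w - 3.38
(5) = -5*c^2 + 9*c + 1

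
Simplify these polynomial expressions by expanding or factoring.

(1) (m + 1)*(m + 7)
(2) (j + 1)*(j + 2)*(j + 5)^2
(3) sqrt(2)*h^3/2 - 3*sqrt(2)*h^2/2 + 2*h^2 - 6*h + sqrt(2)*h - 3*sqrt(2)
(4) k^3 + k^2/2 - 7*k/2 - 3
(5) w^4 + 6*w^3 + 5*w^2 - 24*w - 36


(1) = m^2 + 8*m + 7
(2) = j^4 + 13*j^3 + 57*j^2 + 95*j + 50
(3) = (h - 3)*(h + sqrt(2))*(sqrt(2)*h/2 + 1)
(4) = (k - 2)*(k + 1)*(k + 3/2)
(5) = (w - 2)*(w + 2)*(w + 3)^2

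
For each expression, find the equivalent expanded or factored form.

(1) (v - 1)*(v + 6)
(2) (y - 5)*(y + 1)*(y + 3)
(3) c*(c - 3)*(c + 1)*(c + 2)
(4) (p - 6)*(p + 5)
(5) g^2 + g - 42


(1) = v^2 + 5*v - 6
(2) = y^3 - y^2 - 17*y - 15
(3) = c^4 - 7*c^2 - 6*c
(4) = p^2 - p - 30
(5) = (g - 6)*(g + 7)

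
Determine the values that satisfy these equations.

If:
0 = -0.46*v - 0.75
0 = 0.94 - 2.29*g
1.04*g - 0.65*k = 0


Then:
g = 0.41
k = 0.66
v = -1.63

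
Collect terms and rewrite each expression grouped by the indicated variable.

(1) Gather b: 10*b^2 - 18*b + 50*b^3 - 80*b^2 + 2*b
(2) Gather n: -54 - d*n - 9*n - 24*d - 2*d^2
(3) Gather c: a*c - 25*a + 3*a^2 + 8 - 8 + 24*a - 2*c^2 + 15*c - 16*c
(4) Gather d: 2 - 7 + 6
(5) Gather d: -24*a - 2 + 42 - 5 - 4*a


(1) = 50*b^3 - 70*b^2 - 16*b
(2) = -2*d^2 - 24*d + n*(-d - 9) - 54
(3) = 3*a^2 - a - 2*c^2 + c*(a - 1)
(4) = 1
(5) = 35 - 28*a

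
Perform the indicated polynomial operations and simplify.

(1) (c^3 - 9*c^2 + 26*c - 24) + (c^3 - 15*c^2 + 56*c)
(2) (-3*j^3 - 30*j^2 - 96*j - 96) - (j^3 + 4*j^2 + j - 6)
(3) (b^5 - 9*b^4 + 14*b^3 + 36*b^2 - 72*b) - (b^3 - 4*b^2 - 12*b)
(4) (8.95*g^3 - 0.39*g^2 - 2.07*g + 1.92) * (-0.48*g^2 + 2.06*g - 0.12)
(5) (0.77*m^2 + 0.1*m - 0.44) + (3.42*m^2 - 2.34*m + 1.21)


(1) = 2*c^3 - 24*c^2 + 82*c - 24
(2) = -4*j^3 - 34*j^2 - 97*j - 90
(3) = b^5 - 9*b^4 + 13*b^3 + 40*b^2 - 60*b
(4) = -4.296*g^5 + 18.6242*g^4 - 0.8838*g^3 - 5.139*g^2 + 4.2036*g - 0.2304
(5) = 4.19*m^2 - 2.24*m + 0.77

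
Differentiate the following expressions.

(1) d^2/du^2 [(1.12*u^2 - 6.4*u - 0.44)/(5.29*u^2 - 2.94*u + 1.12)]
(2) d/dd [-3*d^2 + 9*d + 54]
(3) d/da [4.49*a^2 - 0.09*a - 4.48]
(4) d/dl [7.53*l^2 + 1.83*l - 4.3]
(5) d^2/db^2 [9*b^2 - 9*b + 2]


(1) = (-323.358656*u^3 - 113.69268*u^2 + 268.571184*u - 41.730528)/(148.035889*u^6 - 246.819762*u^5 + 231.200508*u^4 - 129.925656*u^3 + 48.949824*u^2 - 11.063808*u + 1.404928)
(2) = 9 - 6*d
(3) = 8.98*a - 0.09
(4) = 15.06*l + 1.83
(5) = 18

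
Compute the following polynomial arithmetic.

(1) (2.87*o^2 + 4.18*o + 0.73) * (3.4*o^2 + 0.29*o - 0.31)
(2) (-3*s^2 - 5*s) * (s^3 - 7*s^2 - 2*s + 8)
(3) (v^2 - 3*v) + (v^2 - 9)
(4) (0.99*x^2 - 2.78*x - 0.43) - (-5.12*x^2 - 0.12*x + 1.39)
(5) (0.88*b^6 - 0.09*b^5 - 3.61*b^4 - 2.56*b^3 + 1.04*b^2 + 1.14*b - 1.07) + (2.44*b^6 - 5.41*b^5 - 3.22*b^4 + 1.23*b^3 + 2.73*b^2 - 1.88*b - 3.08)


(1) = 9.758*o^4 + 15.0443*o^3 + 2.8045*o^2 - 1.0841*o - 0.2263
(2) = -3*s^5 + 16*s^4 + 41*s^3 - 14*s^2 - 40*s
(3) = 2*v^2 - 3*v - 9
(4) = 6.11*x^2 - 2.66*x - 1.82
(5) = 3.32*b^6 - 5.5*b^5 - 6.83*b^4 - 1.33*b^3 + 3.77*b^2 - 0.74*b - 4.15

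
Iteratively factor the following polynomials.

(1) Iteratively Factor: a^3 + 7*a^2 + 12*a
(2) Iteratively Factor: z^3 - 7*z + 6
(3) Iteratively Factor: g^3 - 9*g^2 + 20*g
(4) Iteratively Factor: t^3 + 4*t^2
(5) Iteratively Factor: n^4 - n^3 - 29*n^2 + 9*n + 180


(1) = (a + 3)*(a^2 + 4*a) = a*(a + 3)*(a + 4)
(2) = (z + 3)*(z^2 - 3*z + 2) = (z - 2)*(z + 3)*(z - 1)
(3) = (g)*(g^2 - 9*g + 20) = g*(g - 4)*(g - 5)
(4) = (t)*(t^2 + 4*t) = t*(t + 4)*(t)
(5) = (n + 3)*(n^3 - 4*n^2 - 17*n + 60) = (n + 3)*(n + 4)*(n^2 - 8*n + 15) = (n - 3)*(n + 3)*(n + 4)*(n - 5)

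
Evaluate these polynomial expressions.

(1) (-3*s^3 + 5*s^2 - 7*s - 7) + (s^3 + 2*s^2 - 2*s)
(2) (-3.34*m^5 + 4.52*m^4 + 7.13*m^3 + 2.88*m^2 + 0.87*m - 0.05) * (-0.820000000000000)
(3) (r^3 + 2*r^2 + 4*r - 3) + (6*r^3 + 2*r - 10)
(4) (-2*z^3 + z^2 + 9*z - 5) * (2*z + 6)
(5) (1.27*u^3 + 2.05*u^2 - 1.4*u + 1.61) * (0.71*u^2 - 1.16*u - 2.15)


(1) = -2*s^3 + 7*s^2 - 9*s - 7
(2) = 2.7388*m^5 - 3.7064*m^4 - 5.8466*m^3 - 2.3616*m^2 - 0.7134*m + 0.041
(3) = 7*r^3 + 2*r^2 + 6*r - 13
(4) = -4*z^4 - 10*z^3 + 24*z^2 + 44*z - 30
(5) = 0.9017*u^5 - 0.0177*u^4 - 6.1025*u^3 - 1.6404*u^2 + 1.1424*u - 3.4615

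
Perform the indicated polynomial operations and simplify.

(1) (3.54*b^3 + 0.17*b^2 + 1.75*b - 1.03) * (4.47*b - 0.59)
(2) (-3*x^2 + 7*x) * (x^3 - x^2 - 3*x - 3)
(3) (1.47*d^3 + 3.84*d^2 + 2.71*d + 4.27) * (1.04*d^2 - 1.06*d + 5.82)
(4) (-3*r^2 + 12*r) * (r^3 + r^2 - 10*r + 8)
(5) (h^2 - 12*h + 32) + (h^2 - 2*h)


(1) = 15.8238*b^4 - 1.3287*b^3 + 7.7222*b^2 - 5.6366*b + 0.6077
(2) = -3*x^5 + 10*x^4 + 2*x^3 - 12*x^2 - 21*x
(3) = 1.5288*d^5 + 2.4354*d^4 + 7.3034*d^3 + 23.917*d^2 + 11.246*d + 24.8514
(4) = -3*r^5 + 9*r^4 + 42*r^3 - 144*r^2 + 96*r
(5) = 2*h^2 - 14*h + 32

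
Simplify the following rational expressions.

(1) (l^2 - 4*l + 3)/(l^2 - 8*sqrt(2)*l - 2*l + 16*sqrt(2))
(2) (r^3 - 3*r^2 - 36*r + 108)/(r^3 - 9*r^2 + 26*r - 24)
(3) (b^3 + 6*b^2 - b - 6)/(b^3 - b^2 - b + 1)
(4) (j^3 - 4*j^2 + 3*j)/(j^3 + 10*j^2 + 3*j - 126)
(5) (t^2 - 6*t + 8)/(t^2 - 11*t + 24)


(1) = (l^2 - 4*l + 3)/(l^2 + l*(-8*sqrt(2) - 2) + 16*sqrt(2))
(2) = (r^2 - 36)/(r^2 - 6*r + 8)
(3) = (b + 6)/(b - 1)
(4) = (j^2 - j)/(j^2 + 13*j + 42)
(5) = (t^2 - 6*t + 8)/(t^2 - 11*t + 24)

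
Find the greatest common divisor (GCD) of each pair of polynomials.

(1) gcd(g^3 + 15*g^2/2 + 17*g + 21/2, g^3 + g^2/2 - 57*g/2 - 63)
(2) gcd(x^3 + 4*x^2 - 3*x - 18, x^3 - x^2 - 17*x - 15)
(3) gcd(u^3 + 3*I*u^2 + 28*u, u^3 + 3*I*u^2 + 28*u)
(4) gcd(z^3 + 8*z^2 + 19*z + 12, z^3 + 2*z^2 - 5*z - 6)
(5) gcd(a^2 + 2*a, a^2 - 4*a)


(1) = g^2 + 13*g/2 + 21/2
(2) = x + 3
(3) = u^3 + 3*I*u^2 + 28*u
(4) = gcd((z + 1)*(z + 3)*(z + 4), (z - 2)*(z + 1)*(z + 3)) = z^2 + 4*z + 3
(5) = gcd(a*(a + 2), a*(a - 4)) = a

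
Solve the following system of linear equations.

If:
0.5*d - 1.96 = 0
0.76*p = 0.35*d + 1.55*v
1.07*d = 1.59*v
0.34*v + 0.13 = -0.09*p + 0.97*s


Then:
d = 3.92
p = 7.19
s = 1.73
v = 2.64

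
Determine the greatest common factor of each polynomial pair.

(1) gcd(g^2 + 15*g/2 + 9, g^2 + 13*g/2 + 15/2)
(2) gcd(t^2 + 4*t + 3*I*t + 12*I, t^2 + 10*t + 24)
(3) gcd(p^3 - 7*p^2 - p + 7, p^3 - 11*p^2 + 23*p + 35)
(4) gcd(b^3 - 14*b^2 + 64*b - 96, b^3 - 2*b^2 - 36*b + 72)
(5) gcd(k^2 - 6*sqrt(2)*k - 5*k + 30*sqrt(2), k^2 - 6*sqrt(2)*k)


(1) = g + 3/2
(2) = gcd((t + 4)*(t + 3*I), (t + 4)*(t + 6)) = t + 4
(3) = p^2 - 6*p - 7
(4) = gcd((b - 6)*(b - 4)^2, (b - 6)*(b - 2)*(b + 6)) = b - 6
(5) = k - 6*sqrt(2)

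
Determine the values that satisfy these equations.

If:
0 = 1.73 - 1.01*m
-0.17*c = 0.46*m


Then:
c = -4.63
m = 1.71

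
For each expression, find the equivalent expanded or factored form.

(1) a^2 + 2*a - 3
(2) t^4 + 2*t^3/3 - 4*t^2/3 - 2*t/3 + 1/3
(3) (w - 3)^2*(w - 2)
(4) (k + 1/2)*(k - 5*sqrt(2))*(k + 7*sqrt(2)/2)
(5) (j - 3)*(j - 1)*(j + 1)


(1) = (a - 1)*(a + 3)
(2) = (t - 1)*(t - 1/3)*(t + 1)^2
(3) = w^3 - 8*w^2 + 21*w - 18
(4) = k^3 - 3*sqrt(2)*k^2/2 + k^2/2 - 35*k - 3*sqrt(2)*k/4 - 35/2
(5) = j^3 - 3*j^2 - j + 3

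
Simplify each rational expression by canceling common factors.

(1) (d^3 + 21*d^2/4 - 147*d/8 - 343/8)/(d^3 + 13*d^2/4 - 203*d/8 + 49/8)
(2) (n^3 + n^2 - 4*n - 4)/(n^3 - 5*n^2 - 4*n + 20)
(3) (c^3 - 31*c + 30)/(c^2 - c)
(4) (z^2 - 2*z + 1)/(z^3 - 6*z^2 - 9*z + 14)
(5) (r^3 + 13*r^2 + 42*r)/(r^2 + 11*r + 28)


(1) = (4*d + 7)/(4*d - 1)
(2) = (n + 1)/(n - 5)
(3) = (c^2 + c - 30)/c
(4) = (z - 1)/(z^2 - 5*z - 14)
(5) = (r^2 + 6*r)/(r + 4)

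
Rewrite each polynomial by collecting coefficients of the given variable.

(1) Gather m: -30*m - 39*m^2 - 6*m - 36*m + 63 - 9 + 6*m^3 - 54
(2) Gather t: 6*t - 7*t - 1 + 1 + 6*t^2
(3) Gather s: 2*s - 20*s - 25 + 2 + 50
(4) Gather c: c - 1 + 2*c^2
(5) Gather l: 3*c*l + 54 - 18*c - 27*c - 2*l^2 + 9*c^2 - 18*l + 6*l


(1) = 6*m^3 - 39*m^2 - 72*m
(2) = 6*t^2 - t
(3) = 27 - 18*s
(4) = 2*c^2 + c - 1
(5) = 9*c^2 - 45*c - 2*l^2 + l*(3*c - 12) + 54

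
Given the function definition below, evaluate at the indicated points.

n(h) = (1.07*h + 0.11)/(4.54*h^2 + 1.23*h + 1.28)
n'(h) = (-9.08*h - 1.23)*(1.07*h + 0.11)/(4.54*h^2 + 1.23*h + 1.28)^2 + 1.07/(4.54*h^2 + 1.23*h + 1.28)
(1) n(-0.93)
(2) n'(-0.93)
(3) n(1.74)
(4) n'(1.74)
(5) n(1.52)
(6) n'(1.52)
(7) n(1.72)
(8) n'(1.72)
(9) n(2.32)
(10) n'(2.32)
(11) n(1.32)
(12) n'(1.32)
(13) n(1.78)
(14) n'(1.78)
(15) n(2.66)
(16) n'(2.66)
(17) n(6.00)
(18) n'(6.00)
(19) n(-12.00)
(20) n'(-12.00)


(1) = -0.22
(2) = -0.12
(3) = 0.11
(4) = -0.05
(5) = 0.13
(6) = -0.06
(7) = 0.12
(8) = -0.05
(9) = 0.09
(10) = -0.03
(11) = 0.14
(12) = -0.07
(13) = 0.11
(14) = -0.05
(15) = 0.08
(16) = -0.03
(17) = 0.04
(18) = -0.01
(19) = -0.02
(20) = -0.00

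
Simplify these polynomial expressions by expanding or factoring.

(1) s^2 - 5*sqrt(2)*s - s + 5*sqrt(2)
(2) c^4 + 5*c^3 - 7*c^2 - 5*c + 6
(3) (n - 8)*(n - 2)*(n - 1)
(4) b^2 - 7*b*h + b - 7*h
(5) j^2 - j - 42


(1) = (s - 1)*(s - 5*sqrt(2))
(2) = (c - 1)^2*(c + 1)*(c + 6)
(3) = n^3 - 11*n^2 + 26*n - 16
(4) = (b + 1)*(b - 7*h)
(5) = (j - 7)*(j + 6)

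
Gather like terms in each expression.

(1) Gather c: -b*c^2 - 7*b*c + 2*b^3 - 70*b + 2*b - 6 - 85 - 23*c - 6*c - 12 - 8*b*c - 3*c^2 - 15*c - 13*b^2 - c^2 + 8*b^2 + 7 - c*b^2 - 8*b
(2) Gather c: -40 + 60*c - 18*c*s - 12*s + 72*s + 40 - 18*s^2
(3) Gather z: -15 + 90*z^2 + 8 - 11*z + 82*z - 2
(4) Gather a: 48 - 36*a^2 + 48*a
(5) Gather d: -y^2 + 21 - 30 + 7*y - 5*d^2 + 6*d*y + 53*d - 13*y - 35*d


(1) = 2*b^3 - 5*b^2 - 76*b + c^2*(-b - 4) + c*(-b^2 - 15*b - 44) - 96
(2) = c*(60 - 18*s) - 18*s^2 + 60*s
(3) = 90*z^2 + 71*z - 9
(4) = -36*a^2 + 48*a + 48
(5) = -5*d^2 + d*(6*y + 18) - y^2 - 6*y - 9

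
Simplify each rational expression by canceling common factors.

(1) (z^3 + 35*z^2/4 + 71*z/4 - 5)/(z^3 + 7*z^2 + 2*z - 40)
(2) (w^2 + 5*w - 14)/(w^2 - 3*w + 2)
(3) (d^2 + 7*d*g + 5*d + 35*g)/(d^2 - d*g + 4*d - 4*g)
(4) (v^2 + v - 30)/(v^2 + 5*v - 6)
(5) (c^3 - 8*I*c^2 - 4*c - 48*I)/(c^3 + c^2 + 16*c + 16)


(1) = (4*z - 1)/(4*z - 8)
(2) = (w + 7)/(w - 1)
(3) = (d^2 + 7*d*g + 5*d + 35*g)/(d^2 - d*g + 4*d - 4*g)
(4) = (v - 5)/(v - 1)
(5) = (c^2 - 4*I*c + 12)/(c^2 + c*(1 + 4*I) + 4*I)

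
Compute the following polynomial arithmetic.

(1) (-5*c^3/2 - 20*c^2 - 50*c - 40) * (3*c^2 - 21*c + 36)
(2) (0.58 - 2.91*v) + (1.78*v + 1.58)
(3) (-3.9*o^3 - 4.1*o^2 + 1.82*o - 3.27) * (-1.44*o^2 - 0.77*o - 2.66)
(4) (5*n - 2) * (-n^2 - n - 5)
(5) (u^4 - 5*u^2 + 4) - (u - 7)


(1) = -15*c^5/2 - 15*c^4/2 + 180*c^3 + 210*c^2 - 960*c - 1440
(2) = 2.16 - 1.13*v
(3) = 5.616*o^5 + 8.907*o^4 + 10.9102*o^3 + 14.2134*o^2 - 2.3233*o + 8.6982
(4) = -5*n^3 - 3*n^2 - 23*n + 10
(5) = u^4 - 5*u^2 - u + 11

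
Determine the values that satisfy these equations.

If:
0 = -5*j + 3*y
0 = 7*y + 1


Then:
j = -3/35
y = -1/7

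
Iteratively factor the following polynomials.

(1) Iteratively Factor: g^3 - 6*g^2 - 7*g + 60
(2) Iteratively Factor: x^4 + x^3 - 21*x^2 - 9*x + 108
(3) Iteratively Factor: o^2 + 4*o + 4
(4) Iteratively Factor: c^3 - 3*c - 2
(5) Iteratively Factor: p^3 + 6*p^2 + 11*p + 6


(1) = (g + 3)*(g^2 - 9*g + 20) = (g - 5)*(g + 3)*(g - 4)
(2) = (x - 3)*(x^3 + 4*x^2 - 9*x - 36) = (x - 3)*(x + 3)*(x^2 + x - 12) = (x - 3)^2*(x + 3)*(x + 4)
(3) = (o + 2)*(o + 2)
(4) = (c - 2)*(c^2 + 2*c + 1) = (c - 2)*(c + 1)*(c + 1)
(5) = (p + 3)*(p^2 + 3*p + 2) = (p + 2)*(p + 3)*(p + 1)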